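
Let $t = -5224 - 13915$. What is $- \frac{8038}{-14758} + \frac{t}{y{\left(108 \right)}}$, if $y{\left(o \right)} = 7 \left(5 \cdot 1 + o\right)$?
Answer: $- \frac{138047652}{5836789} \approx -23.651$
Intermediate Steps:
$t = -19139$
$y{\left(o \right)} = 35 + 7 o$ ($y{\left(o \right)} = 7 \left(5 + o\right) = 35 + 7 o$)
$- \frac{8038}{-14758} + \frac{t}{y{\left(108 \right)}} = - \frac{8038}{-14758} - \frac{19139}{35 + 7 \cdot 108} = \left(-8038\right) \left(- \frac{1}{14758}\right) - \frac{19139}{35 + 756} = \frac{4019}{7379} - \frac{19139}{791} = - \frac{138047652}{5836789}$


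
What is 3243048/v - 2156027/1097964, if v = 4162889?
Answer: -5414551127731/4570702257996 ≈ -1.1846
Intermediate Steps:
3243048/v - 2156027/1097964 = 3243048/4162889 - 2156027/1097964 = -5414551127731/4570702257996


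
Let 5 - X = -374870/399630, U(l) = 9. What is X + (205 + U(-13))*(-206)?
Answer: -1761491590/39963 ≈ -44078.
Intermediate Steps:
X = 237302/39963 (X = 5 - (-374870)/399630 = 5 - 1*(-37487/39963) = 5 + 37487/39963 = 237302/39963 ≈ 5.9380)
X + (205 + U(-13))*(-206) = 237302/39963 + (205 + 9)*(-206) = 237302/39963 + 214*(-206) = 237302/39963 - 44084 = -1761491590/39963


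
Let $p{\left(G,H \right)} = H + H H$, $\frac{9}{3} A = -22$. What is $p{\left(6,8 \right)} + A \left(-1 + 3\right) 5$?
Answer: $- \frac{4}{3} \approx -1.3333$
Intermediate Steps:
$A = - \frac{22}{3}$ ($A = \frac{1}{3} \left(-22\right) = - \frac{22}{3} \approx -7.3333$)
$p{\left(G,H \right)} = H + H^{2}$
$p{\left(6,8 \right)} + A \left(-1 + 3\right) 5 = 8 \left(1 + 8\right) - \frac{22 \left(-1 + 3\right) 5}{3} = 8 \cdot 9 - \frac{22 \cdot 2 \cdot 5}{3} = 72 - \frac{220}{3} = - \frac{4}{3}$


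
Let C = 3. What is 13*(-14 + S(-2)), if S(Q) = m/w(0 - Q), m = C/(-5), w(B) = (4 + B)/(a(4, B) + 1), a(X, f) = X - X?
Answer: -1833/10 ≈ -183.30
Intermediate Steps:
a(X, f) = 0
w(B) = 4 + B (w(B) = (4 + B)/(0 + 1) = (4 + B)/1 = (4 + B)*1 = 4 + B)
m = -⅗ (m = 3/(-5) = 3*(-⅕) = -⅗ ≈ -0.60000)
S(Q) = -3/(5*(4 - Q)) (S(Q) = -3/(5*(4 + (0 - Q))) = -3/(5*(4 - Q)))
13*(-14 + S(-2)) = 13*(-14 + 3/(5*(-4 - 2))) = 13*(-14 + (⅗)/(-6)) = 13*(-14 + (⅗)*(-⅙)) = 13*(-14 - ⅒) = 13*(-141/10) = -1833/10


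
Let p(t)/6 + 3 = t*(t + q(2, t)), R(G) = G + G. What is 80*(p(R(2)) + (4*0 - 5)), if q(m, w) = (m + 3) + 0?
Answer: 15440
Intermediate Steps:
q(m, w) = 3 + m (q(m, w) = (3 + m) + 0 = 3 + m)
R(G) = 2*G
p(t) = -18 + 6*t*(5 + t) (p(t) = -18 + 6*(t*(t + (3 + 2))) = -18 + 6*(t*(t + 5)) = -18 + 6*(t*(5 + t)) = -18 + 6*t*(5 + t))
80*(p(R(2)) + (4*0 - 5)) = 80*((-18 + 6*(2*2)² + 30*(2*2)) + (4*0 - 5)) = 80*((-18 + 6*4² + 30*4) + (0 - 5)) = 80*((-18 + 6*16 + 120) - 5) = 80*((-18 + 96 + 120) - 5) = 80*(198 - 5) = 80*193 = 15440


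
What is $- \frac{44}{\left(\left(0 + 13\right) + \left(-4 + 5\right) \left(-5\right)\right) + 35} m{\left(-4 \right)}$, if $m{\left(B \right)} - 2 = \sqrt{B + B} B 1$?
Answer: $- \frac{88}{43} + \frac{352 i \sqrt{2}}{43} \approx -2.0465 + 11.577 i$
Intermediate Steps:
$m{\left(B \right)} = 2 + \sqrt{2} B^{\frac{3}{2}}$ ($m{\left(B \right)} = 2 + \sqrt{B + B} B 1 = 2 + \sqrt{2 B} B 1 = 2 + \sqrt{2} \sqrt{B} B 1 = 2 + \sqrt{2} B^{\frac{3}{2}} \cdot 1 = 2 + \sqrt{2} B^{\frac{3}{2}}$)
$- \frac{44}{\left(\left(0 + 13\right) + \left(-4 + 5\right) \left(-5\right)\right) + 35} m{\left(-4 \right)} = - \frac{44}{\left(\left(0 + 13\right) + \left(-4 + 5\right) \left(-5\right)\right) + 35} \left(2 + \sqrt{2} \left(-4\right)^{\frac{3}{2}}\right) = - \frac{44}{\left(13 + 1 \left(-5\right)\right) + 35} \left(2 + \sqrt{2} \left(- 8 i\right)\right) = - \frac{44}{\left(13 - 5\right) + 35} \left(2 - 8 i \sqrt{2}\right) = - \frac{44}{8 + 35} \left(2 - 8 i \sqrt{2}\right) = - \frac{44}{43} \left(2 - 8 i \sqrt{2}\right) = \left(-44\right) \frac{1}{43} \left(2 - 8 i \sqrt{2}\right) = - \frac{44 \left(2 - 8 i \sqrt{2}\right)}{43} = - \frac{88}{43} + \frac{352 i \sqrt{2}}{43}$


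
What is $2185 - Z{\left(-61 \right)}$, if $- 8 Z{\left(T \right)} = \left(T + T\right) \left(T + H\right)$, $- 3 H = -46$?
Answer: $\frac{34577}{12} \approx 2881.4$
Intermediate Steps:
$H = \frac{46}{3}$ ($H = \left(- \frac{1}{3}\right) \left(-46\right) = \frac{46}{3} \approx 15.333$)
$Z{\left(T \right)} = - \frac{T \left(\frac{46}{3} + T\right)}{4}$ ($Z{\left(T \right)} = - \frac{\left(T + T\right) \left(T + \frac{46}{3}\right)}{8} = - \frac{2 T \left(\frac{46}{3} + T\right)}{8} = - \frac{T \left(\frac{46}{3} + T\right)}{4}$)
$2185 - Z{\left(-61 \right)} = 2185 - \left(- \frac{1}{12}\right) \left(-61\right) \left(46 + 3 \left(-61\right)\right) = 2185 - \left(- \frac{1}{12}\right) \left(-61\right) \left(46 - 183\right) = 2185 - \left(- \frac{1}{12}\right) \left(-61\right) \left(-137\right) = 2185 - - \frac{8357}{12} = 2185 + \frac{8357}{12} = \frac{34577}{12}$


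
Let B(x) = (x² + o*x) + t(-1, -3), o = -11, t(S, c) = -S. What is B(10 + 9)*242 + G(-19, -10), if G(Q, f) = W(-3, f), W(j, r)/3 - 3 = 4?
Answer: 37047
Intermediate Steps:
W(j, r) = 21 (W(j, r) = 9 + 3*4 = 9 + 12 = 21)
B(x) = 1 + x² - 11*x (B(x) = (x² - 11*x) - 1*(-1) = (x² - 11*x) + 1 = 1 + x² - 11*x)
G(Q, f) = 21
B(10 + 9)*242 + G(-19, -10) = (1 + (10 + 9)² - 11*(10 + 9))*242 + 21 = (1 + 19² - 11*19)*242 + 21 = (1 + 361 - 209)*242 + 21 = 153*242 + 21 = 37026 + 21 = 37047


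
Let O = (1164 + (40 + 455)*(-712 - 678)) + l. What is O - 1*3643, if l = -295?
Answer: -690824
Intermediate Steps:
O = -687181 (O = (1164 + (40 + 455)*(-712 - 678)) - 295 = (1164 + 495*(-1390)) - 295 = (1164 - 688050) - 295 = -686886 - 295 = -687181)
O - 1*3643 = -687181 - 1*3643 = -687181 - 3643 = -690824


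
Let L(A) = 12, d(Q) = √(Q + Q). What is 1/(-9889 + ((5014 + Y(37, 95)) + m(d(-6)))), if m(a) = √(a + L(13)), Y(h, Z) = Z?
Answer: 1/(-4780 + √2*√(6 + I*√3)) ≈ -0.00020936 - 2.2e-8*I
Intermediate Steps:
d(Q) = √2*√Q (d(Q) = √(2*Q) = √2*√Q)
m(a) = √(12 + a) (m(a) = √(a + 12) = √(12 + a))
1/(-9889 + ((5014 + Y(37, 95)) + m(d(-6)))) = 1/(-9889 + ((5014 + 95) + √(12 + √2*√(-6)))) = 1/(-9889 + (5109 + √(12 + √2*(I*√6)))) = 1/(-9889 + (5109 + √(12 + 2*I*√3))) = 1/(-4780 + √(12 + 2*I*√3))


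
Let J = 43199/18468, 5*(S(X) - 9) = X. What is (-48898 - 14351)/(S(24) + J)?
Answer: -5840412660/1490287 ≈ -3919.0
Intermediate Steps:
S(X) = 9 + X/5
J = 43199/18468 (J = 43199*(1/18468) = 43199/18468 ≈ 2.3391)
(-48898 - 14351)/(S(24) + J) = (-48898 - 14351)/((9 + (⅕)*24) + 43199/18468) = -63249/((9 + 24/5) + 43199/18468) = -63249/(69/5 + 43199/18468) = -63249/1490287/92340 = -63249*92340/1490287 = -5840412660/1490287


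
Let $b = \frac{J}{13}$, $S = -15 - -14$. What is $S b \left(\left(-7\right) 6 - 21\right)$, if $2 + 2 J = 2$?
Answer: $0$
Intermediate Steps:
$J = 0$ ($J = -1 + \frac{1}{2} \cdot 2 = -1 + 1 = 0$)
$S = -1$ ($S = -15 + 14 = -1$)
$b = 0$ ($b = \frac{0}{13} = 0 \cdot \frac{1}{13} = 0$)
$S b \left(\left(-7\right) 6 - 21\right) = \left(-1\right) 0 \left(\left(-7\right) 6 - 21\right) = 0 \left(-42 - 21\right) = 0 \left(-63\right) = 0$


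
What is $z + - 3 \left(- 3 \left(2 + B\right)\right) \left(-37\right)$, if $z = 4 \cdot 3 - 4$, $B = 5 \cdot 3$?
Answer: $-5653$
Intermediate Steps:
$B = 15$
$z = 8$ ($z = 12 - 4 = 8$)
$z + - 3 \left(- 3 \left(2 + B\right)\right) \left(-37\right) = 8 + - 3 \left(- 3 \left(2 + 15\right)\right) \left(-37\right) = 8 + - 3 \left(\left(-3\right) 17\right) \left(-37\right) = 8 + \left(-3\right) \left(-51\right) \left(-37\right) = 8 + 153 \left(-37\right) = 8 - 5661 = -5653$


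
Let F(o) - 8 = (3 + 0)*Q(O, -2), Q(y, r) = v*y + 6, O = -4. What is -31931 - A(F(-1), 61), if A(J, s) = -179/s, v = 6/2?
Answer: -1947612/61 ≈ -31928.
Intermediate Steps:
v = 3 (v = 6*(½) = 3)
Q(y, r) = 6 + 3*y (Q(y, r) = 3*y + 6 = 6 + 3*y)
F(o) = -10 (F(o) = 8 + (3 + 0)*(6 + 3*(-4)) = 8 + 3*(6 - 12) = 8 + 3*(-6) = 8 - 18 = -10)
-31931 - A(F(-1), 61) = -31931 - (-179)/61 = -31931 - 1*(-179/61) = -31931 + 179/61 = -1947612/61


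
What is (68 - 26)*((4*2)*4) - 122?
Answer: 1222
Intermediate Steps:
(68 - 26)*((4*2)*4) - 122 = 42*(8*4) - 122 = 42*32 - 122 = 1344 - 122 = 1222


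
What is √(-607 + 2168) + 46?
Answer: 46 + √1561 ≈ 85.510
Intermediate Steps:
√(-607 + 2168) + 46 = √1561 + 46 = 46 + √1561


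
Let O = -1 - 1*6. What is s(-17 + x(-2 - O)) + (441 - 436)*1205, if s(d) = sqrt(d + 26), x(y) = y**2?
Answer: 6025 + sqrt(34) ≈ 6030.8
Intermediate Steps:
O = -7 (O = -1 - 6 = -7)
s(d) = sqrt(26 + d)
s(-17 + x(-2 - O)) + (441 - 436)*1205 = sqrt(26 + (-17 + (-2 - 1*(-7))**2)) + (441 - 436)*1205 = sqrt(26 + (-17 + (-2 + 7)**2)) + 5*1205 = sqrt(26 + (-17 + 5**2)) + 6025 = sqrt(26 + (-17 + 25)) + 6025 = sqrt(26 + 8) + 6025 = sqrt(34) + 6025 = 6025 + sqrt(34)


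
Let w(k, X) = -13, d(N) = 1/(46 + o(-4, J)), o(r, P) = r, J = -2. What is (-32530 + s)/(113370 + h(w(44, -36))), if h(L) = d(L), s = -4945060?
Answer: -209058780/4761541 ≈ -43.906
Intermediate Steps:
d(N) = 1/42 (d(N) = 1/(46 - 4) = 1/42)
h(L) = 1/42
(-32530 + s)/(113370 + h(w(44, -36))) = (-32530 - 4945060)/(113370 + 1/42) = -4977590/4761541/42 = -4977590*42/4761541 = -209058780/4761541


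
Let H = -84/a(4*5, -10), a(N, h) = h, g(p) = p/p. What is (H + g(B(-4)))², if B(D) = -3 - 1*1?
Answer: 2209/25 ≈ 88.360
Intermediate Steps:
B(D) = -4 (B(D) = -3 - 1 = -4)
g(p) = 1
H = 42/5 (H = -84/(-10) = -84*(-⅒) = 42/5 ≈ 8.4000)
(H + g(B(-4)))² = (42/5 + 1)² = (47/5)² = 2209/25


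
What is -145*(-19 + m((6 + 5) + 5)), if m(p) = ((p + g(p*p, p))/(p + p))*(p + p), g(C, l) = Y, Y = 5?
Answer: -290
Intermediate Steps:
g(C, l) = 5
m(p) = 5 + p (m(p) = ((p + 5)/(p + p))*(p + p) = ((5 + p)/((2*p)))*(2*p) = ((5 + p)*(1/(2*p)))*(2*p) = ((5 + p)/(2*p))*(2*p) = 5 + p)
-145*(-19 + m((6 + 5) + 5)) = -145*(-19 + (5 + ((6 + 5) + 5))) = -145*(-19 + (5 + (11 + 5))) = -145*(-19 + (5 + 16)) = -145*(-19 + 21) = -145*2 = -290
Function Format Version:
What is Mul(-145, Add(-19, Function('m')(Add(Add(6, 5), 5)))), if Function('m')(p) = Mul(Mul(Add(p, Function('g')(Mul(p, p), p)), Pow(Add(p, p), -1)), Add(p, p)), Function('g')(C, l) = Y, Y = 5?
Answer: -290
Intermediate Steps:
Function('g')(C, l) = 5
Function('m')(p) = Add(5, p) (Function('m')(p) = Mul(Mul(Add(p, 5), Pow(Add(p, p), -1)), Add(p, p)) = Mul(Mul(Add(5, p), Pow(Mul(2, p), -1)), Mul(2, p)) = Mul(Mul(Add(5, p), Mul(Rational(1, 2), Pow(p, -1))), Mul(2, p)) = Mul(Mul(Rational(1, 2), Pow(p, -1), Add(5, p)), Mul(2, p)) = Add(5, p))
Mul(-145, Add(-19, Function('m')(Add(Add(6, 5), 5)))) = Mul(-145, Add(-19, Add(5, Add(Add(6, 5), 5)))) = Mul(-145, Add(-19, Add(5, Add(11, 5)))) = Mul(-145, Add(-19, Add(5, 16))) = Mul(-145, Add(-19, 21)) = Mul(-145, 2) = -290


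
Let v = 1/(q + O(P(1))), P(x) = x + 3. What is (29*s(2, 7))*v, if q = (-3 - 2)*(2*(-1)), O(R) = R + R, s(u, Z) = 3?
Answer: 29/6 ≈ 4.8333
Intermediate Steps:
P(x) = 3 + x
O(R) = 2*R
q = 10 (q = -5*(-2) = 10)
v = 1/18 (v = 1/(10 + 2*(3 + 1)) = 1/(10 + 2*4) = 1/(10 + 8) = 1/18 ≈ 0.055556)
(29*s(2, 7))*v = (29*3)*(1/18) = 87*(1/18) = 29/6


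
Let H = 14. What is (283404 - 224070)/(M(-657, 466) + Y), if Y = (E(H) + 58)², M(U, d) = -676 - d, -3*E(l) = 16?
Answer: 267003/7343 ≈ 36.362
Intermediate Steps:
E(l) = -16/3 (E(l) = -⅓*16 = -16/3)
Y = 24964/9 (Y = (-16/3 + 58)² = (158/3)² = 24964/9 ≈ 2773.8)
(283404 - 224070)/(M(-657, 466) + Y) = (283404 - 224070)/((-676 - 1*466) + 24964/9) = 59334/((-676 - 466) + 24964/9) = 59334/(-1142 + 24964/9) = 59334/(14686/9) = 59334*(9/14686) = 267003/7343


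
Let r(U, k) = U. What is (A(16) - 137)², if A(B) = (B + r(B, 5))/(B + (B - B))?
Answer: 18225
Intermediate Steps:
A(B) = 2 (A(B) = (B + B)/(B + (B - B)) = (2*B)/(B + 0) = (2*B)/B = 2)
(A(16) - 137)² = (2 - 137)² = (-135)² = 18225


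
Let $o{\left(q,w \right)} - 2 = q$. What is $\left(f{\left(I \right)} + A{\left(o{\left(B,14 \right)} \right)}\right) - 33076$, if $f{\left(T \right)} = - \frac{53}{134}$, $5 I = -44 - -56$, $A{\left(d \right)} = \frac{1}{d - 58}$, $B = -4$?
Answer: $- \frac{132967177}{4020} \approx -33076.0$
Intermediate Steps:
$o{\left(q,w \right)} = 2 + q$
$A{\left(d \right)} = \frac{1}{-58 + d}$
$I = \frac{12}{5}$ ($I = \frac{-44 - -56}{5} = \frac{-44 + 56}{5} = \frac{1}{5} \cdot 12 = \frac{12}{5} \approx 2.4$)
$f{\left(T \right)} = - \frac{53}{134}$ ($f{\left(T \right)} = \left(-53\right) \frac{1}{134} = - \frac{53}{134}$)
$\left(f{\left(I \right)} + A{\left(o{\left(B,14 \right)} \right)}\right) - 33076 = \left(- \frac{53}{134} + \frac{1}{-58 + \left(2 - 4\right)}\right) - 33076 = \left(- \frac{53}{134} + \frac{1}{-58 - 2}\right) - 33076 = \left(- \frac{53}{134} + \frac{1}{-60}\right) - 33076 = \left(- \frac{53}{134} - \frac{1}{60}\right) - 33076 = - \frac{1657}{4020} - 33076 = - \frac{132967177}{4020}$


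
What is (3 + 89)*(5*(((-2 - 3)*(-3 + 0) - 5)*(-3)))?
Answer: -13800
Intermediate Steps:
(3 + 89)*(5*(((-2 - 3)*(-3 + 0) - 5)*(-3))) = 92*(5*((-5*(-3) - 5)*(-3))) = 92*(5*((15 - 5)*(-3))) = 92*(5*(10*(-3))) = 92*(5*(-30)) = 92*(-150) = -13800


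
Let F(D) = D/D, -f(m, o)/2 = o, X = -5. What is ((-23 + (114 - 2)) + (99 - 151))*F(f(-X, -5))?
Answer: 37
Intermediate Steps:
f(m, o) = -2*o
F(D) = 1
((-23 + (114 - 2)) + (99 - 151))*F(f(-X, -5)) = ((-23 + (114 - 2)) + (99 - 151))*1 = ((-23 + 112) - 52)*1 = (89 - 52)*1 = 37*1 = 37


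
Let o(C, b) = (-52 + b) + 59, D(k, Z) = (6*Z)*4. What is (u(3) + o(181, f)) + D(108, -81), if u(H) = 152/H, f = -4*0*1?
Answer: -5659/3 ≈ -1886.3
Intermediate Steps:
D(k, Z) = 24*Z
f = 0 (f = 0*1 = 0)
o(C, b) = 7 + b
(u(3) + o(181, f)) + D(108, -81) = (152/3 + (7 + 0)) + 24*(-81) = (152*(⅓) + 7) - 1944 = (152/3 + 7) - 1944 = 173/3 - 1944 = -5659/3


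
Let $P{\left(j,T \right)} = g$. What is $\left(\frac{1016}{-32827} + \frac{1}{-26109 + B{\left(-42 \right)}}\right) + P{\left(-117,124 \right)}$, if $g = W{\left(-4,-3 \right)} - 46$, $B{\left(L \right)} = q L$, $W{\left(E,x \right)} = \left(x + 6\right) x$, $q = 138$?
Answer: $- \frac{57636447232}{1047345435} \approx -55.031$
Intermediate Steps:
$W{\left(E,x \right)} = x \left(6 + x\right)$ ($W{\left(E,x \right)} = \left(6 + x\right) x = x \left(6 + x\right)$)
$B{\left(L \right)} = 138 L$
$g = -55$ ($g = - 3 \left(6 - 3\right) - 46 = \left(-3\right) 3 - 46 = -9 - 46 = -55$)
$P{\left(j,T \right)} = -55$
$\left(\frac{1016}{-32827} + \frac{1}{-26109 + B{\left(-42 \right)}}\right) + P{\left(-117,124 \right)} = \left(\frac{1016}{-32827} + \frac{1}{-26109 + 138 \left(-42\right)}\right) - 55 = \left(1016 \left(- \frac{1}{32827}\right) + \frac{1}{-26109 - 5796}\right) - 55 = \left(- \frac{1016}{32827} + \frac{1}{-31905}\right) - 55 = \left(- \frac{1016}{32827} - \frac{1}{31905}\right) - 55 = - \frac{32448307}{1047345435} - 55 = - \frac{57636447232}{1047345435}$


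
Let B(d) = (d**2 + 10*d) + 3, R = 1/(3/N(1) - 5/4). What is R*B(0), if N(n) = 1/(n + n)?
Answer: 12/19 ≈ 0.63158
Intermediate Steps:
N(n) = 1/(2*n)
R = 4/19 (R = 1/(3/(((1/2)/1)) - 5/4) = 1/(3/(((1/2)*1)) - 5*1/4) = 1/(3/(1/2) - 5/4) = 1/(3*2 - 5/4) = 1/(6 - 5/4) = 1/(19/4) = 4/19 ≈ 0.21053)
B(d) = 3 + d**2 + 10*d
R*B(0) = 4*(3 + 0**2 + 10*0)/19 = 4*(3 + 0 + 0)/19 = (4/19)*3 = 12/19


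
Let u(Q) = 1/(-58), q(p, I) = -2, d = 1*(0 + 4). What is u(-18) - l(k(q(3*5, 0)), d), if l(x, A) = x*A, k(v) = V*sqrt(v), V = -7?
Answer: -1/58 + 28*I*sqrt(2) ≈ -0.017241 + 39.598*I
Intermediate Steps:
d = 4 (d = 1*4 = 4)
k(v) = -7*sqrt(v)
l(x, A) = A*x
u(Q) = -1/58
u(-18) - l(k(q(3*5, 0)), d) = -1/58 - 4*(-7*I*sqrt(2)) = -1/58 - (-28)*I*sqrt(2) = -1/58 + 28*I*sqrt(2)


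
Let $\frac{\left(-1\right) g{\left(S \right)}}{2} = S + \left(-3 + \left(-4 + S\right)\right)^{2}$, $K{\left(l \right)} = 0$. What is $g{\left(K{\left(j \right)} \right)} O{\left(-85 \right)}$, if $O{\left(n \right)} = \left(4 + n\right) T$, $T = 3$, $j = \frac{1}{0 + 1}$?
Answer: $23814$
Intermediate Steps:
$j = 1$ ($j = 1^{-1} = 1$)
$g{\left(S \right)} = - 2 S - 2 \left(-7 + S\right)^{2}$ ($g{\left(S \right)} = - 2 \left(S + \left(-3 + \left(-4 + S\right)\right)^{2}\right) = - 2 \left(S + \left(-7 + S\right)^{2}\right) = - 2 S - 2 \left(-7 + S\right)^{2}$)
$O{\left(n \right)} = 12 + 3 n$ ($O{\left(n \right)} = \left(4 + n\right) 3 = 12 + 3 n$)
$g{\left(K{\left(j \right)} \right)} O{\left(-85 \right)} = \left(\left(-2\right) 0 - 2 \left(-7 + 0\right)^{2}\right) \left(12 + 3 \left(-85\right)\right) = \left(0 - 2 \left(-7\right)^{2}\right) \left(12 - 255\right) = \left(0 - 98\right) \left(-243\right) = \left(-98\right) \left(-243\right) = 23814$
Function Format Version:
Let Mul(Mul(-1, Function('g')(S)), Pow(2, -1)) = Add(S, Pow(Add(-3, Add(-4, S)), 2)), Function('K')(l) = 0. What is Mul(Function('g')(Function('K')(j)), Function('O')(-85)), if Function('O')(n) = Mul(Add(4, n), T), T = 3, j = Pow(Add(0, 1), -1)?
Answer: 23814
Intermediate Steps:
j = 1 (j = Pow(1, -1) = 1)
Function('g')(S) = Add(Mul(-2, S), Mul(-2, Pow(Add(-7, S), 2))) (Function('g')(S) = Mul(-2, Add(S, Pow(Add(-3, Add(-4, S)), 2))) = Mul(-2, Add(S, Pow(Add(-7, S), 2))) = Add(Mul(-2, S), Mul(-2, Pow(Add(-7, S), 2))))
Function('O')(n) = Add(12, Mul(3, n)) (Function('O')(n) = Mul(Add(4, n), 3) = Add(12, Mul(3, n)))
Mul(Function('g')(Function('K')(j)), Function('O')(-85)) = Mul(Add(Mul(-2, 0), Mul(-2, Pow(Add(-7, 0), 2))), Add(12, Mul(3, -85))) = Mul(Add(0, Mul(-2, Pow(-7, 2))), Add(12, -255)) = Mul(Add(0, Mul(-2, 49)), -243) = Mul(Add(0, -98), -243) = Mul(-98, -243) = 23814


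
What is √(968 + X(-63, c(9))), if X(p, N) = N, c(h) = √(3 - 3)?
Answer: 22*√2 ≈ 31.113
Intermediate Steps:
c(h) = 0 (c(h) = √0 = 0)
√(968 + X(-63, c(9))) = √(968 + 0) = √968 = 22*√2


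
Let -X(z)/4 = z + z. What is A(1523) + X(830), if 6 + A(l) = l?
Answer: -5123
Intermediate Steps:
X(z) = -8*z (X(z) = -4*(z + z) = -8*z)
A(l) = -6 + l
A(1523) + X(830) = (-6 + 1523) - 8*830 = 1517 - 6640 = -5123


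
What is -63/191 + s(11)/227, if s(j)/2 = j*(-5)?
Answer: -35311/43357 ≈ -0.81442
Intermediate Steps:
s(j) = -10*j (s(j) = 2*(j*(-5)) = 2*(-5*j) = -10*j)
-63/191 + s(11)/227 = -63/191 - 10*11/227 = -63*1/191 - 110*1/227 = -63/191 - 110/227 = -35311/43357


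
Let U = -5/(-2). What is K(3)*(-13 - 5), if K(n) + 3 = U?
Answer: 9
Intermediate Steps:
U = 5/2 (U = -5*(-½) = 5/2 ≈ 2.5000)
K(n) = -½ (K(n) = -3 + 5/2 = -½)
K(3)*(-13 - 5) = -(-13 - 5)/2 = -½*(-18) = 9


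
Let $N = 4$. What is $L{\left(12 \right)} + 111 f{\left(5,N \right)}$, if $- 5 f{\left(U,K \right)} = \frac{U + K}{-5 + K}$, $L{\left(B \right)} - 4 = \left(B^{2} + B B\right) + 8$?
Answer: $\frac{2499}{5} \approx 499.8$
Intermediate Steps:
$L{\left(B \right)} = 12 + 2 B^{2}$ ($L{\left(B \right)} = 4 + \left(\left(B^{2} + B B\right) + 8\right) = 4 + \left(\left(B^{2} + B^{2}\right) + 8\right) = 4 + \left(2 B^{2} + 8\right) = 4 + \left(8 + 2 B^{2}\right) = 12 + 2 B^{2}$)
$f{\left(U,K \right)} = - \frac{K + U}{5 \left(-5 + K\right)}$ ($f{\left(U,K \right)} = - \frac{\left(U + K\right) \frac{1}{-5 + K}}{5} = - \frac{\left(K + U\right) \frac{1}{-5 + K}}{5} = - \frac{\frac{1}{-5 + K} \left(K + U\right)}{5} = - \frac{K + U}{5 \left(-5 + K\right)}$)
$L{\left(12 \right)} + 111 f{\left(5,N \right)} = \left(12 + 2 \cdot 12^{2}\right) + 111 \frac{\left(-1\right) 4 - 5}{5 \left(-5 + 4\right)} = \left(12 + 2 \cdot 144\right) + 111 \frac{-4 - 5}{5 \left(-1\right)} = \left(12 + 288\right) + 111 \cdot \frac{1}{5} \left(-1\right) \left(-9\right) = 300 + 111 \cdot \frac{9}{5} = 300 + \frac{999}{5} = \frac{2499}{5}$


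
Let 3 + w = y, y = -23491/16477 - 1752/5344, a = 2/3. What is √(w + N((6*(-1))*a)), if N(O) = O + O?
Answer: I*√386259858798573/5503318 ≈ 3.5712*I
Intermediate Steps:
a = ⅔ (a = 2*(⅓) = ⅔ ≈ 0.66667)
N(O) = 2*O
y = -19300451/11006636 (y = -23491*1/16477 - 1752*1/5344 = -23491/16477 - 219/668 = -19300451/11006636 ≈ -1.7535)
w = -52320359/11006636 (w = -3 - 19300451/11006636 = -52320359/11006636 ≈ -4.7535)
√(w + N((6*(-1))*a)) = √(-52320359/11006636 + 2*((6*(-1))*(⅔))) = √(-52320359/11006636 + 2*(-6*⅔)) = √(-52320359/11006636 + 2*(-4)) = √(-52320359/11006636 - 8) = √(-140373447/11006636) = I*√386259858798573/5503318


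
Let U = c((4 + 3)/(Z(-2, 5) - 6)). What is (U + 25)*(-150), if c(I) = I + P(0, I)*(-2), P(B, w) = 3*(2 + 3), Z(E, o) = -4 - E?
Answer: 3525/4 ≈ 881.25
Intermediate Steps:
P(B, w) = 15 (P(B, w) = 3*5 = 15)
c(I) = -30 + I (c(I) = I + 15*(-2) = I - 30 = -30 + I)
U = -247/8 (U = -30 + (4 + 3)/((-4 - 1*(-2)) - 6) = -30 + 7/((-4 + 2) - 6) = -30 + 7/(-2 - 6) = -30 + 7/(-8) = -30 + 7*(-⅛) = -30 - 7/8 = -247/8 ≈ -30.875)
(U + 25)*(-150) = (-247/8 + 25)*(-150) = -47/8*(-150) = 3525/4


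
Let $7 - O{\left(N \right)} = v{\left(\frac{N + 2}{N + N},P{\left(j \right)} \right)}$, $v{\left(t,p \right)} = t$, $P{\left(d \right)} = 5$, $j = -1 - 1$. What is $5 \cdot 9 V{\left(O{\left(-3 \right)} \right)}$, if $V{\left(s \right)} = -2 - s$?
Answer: $- \frac{795}{2} \approx -397.5$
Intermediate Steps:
$j = -2$
$O{\left(N \right)} = 7 - \frac{2 + N}{2 N}$ ($O{\left(N \right)} = 7 - \frac{N + 2}{N + N} = 7 - \frac{2 + N}{2 N}$)
$5 \cdot 9 V{\left(O{\left(-3 \right)} \right)} = 5 \cdot 9 \left(-2 - \left(\frac{13}{2} - \frac{1}{-3}\right)\right) = 45 \left(-2 - \left(\frac{13}{2} - - \frac{1}{3}\right)\right) = 45 \left(-2 - \left(\frac{13}{2} + \frac{1}{3}\right)\right) = 45 \left(-2 - \frac{41}{6}\right) = 45 \left(- \frac{53}{6}\right) = - \frac{795}{2}$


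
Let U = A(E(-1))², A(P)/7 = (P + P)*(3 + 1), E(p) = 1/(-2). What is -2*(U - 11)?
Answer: -1546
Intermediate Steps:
E(p) = -½
A(P) = 56*P (A(P) = 7*((P + P)*(3 + 1)) = 7*((2*P)*4) = 7*(8*P) = 56*P)
U = 784 (U = (56*(-½))² = (-28)² = 784)
-2*(U - 11) = -2*(784 - 11) = -2*773 = -1546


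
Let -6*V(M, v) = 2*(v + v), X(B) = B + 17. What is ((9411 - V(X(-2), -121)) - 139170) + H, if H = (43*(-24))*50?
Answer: -544319/3 ≈ -1.8144e+5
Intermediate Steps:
X(B) = 17 + B
V(M, v) = -2*v/3 (V(M, v) = -(v + v)/3 = -2*v/3)
H = -51600 (H = -1032*50 = -51600)
((9411 - V(X(-2), -121)) - 139170) + H = ((9411 - (-2)*(-121)/3) - 139170) - 51600 = ((9411 - 1*242/3) - 139170) - 51600 = ((9411 - 242/3) - 139170) - 51600 = (27991/3 - 139170) - 51600 = -389519/3 - 51600 = -544319/3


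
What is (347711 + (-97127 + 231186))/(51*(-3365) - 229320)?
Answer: -32118/26729 ≈ -1.2016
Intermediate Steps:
(347711 + (-97127 + 231186))/(51*(-3365) - 229320) = (347711 + 134059)/(-171615 - 229320) = 481770/(-400935) = 481770*(-1/400935) = -32118/26729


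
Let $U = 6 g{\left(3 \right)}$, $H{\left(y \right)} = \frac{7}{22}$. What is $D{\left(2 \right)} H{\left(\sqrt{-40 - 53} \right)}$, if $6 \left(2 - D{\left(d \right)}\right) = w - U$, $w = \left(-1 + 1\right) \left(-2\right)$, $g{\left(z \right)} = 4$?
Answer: $\frac{21}{11} \approx 1.9091$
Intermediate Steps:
$H{\left(y \right)} = \frac{7}{22}$ ($H{\left(y \right)} = 7 \cdot \frac{1}{22} = \frac{7}{22}$)
$w = 0$ ($w = 0 \left(-2\right) = 0$)
$U = 24$ ($U = 6 \cdot 4 = 24$)
$D{\left(d \right)} = 6$ ($D{\left(d \right)} = 2 - \frac{0 - 24}{6} = 2 - -4 = 2 + 4 = 6$)
$D{\left(2 \right)} H{\left(\sqrt{-40 - 53} \right)} = 6 \cdot \frac{7}{22} = \frac{21}{11}$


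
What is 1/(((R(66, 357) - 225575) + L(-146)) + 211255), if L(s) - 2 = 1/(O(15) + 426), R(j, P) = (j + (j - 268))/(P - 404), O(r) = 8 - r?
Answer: -19693/281907343 ≈ -6.9856e-5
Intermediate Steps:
R(j, P) = (-268 + 2*j)/(-404 + P) (R(j, P) = (j + (-268 + j))/(-404 + P) = (-268 + 2*j)/(-404 + P))
L(s) = 839/419 (L(s) = 2 + 1/((8 - 1*15) + 426) = 2 + 1/((8 - 15) + 426) = 2 + 1/(-7 + 426) = 2 + 1/419 = 839/419)
1/(((R(66, 357) - 225575) + L(-146)) + 211255) = 1/(((2*(-134 + 66)/(-404 + 357) - 225575) + 839/419) + 211255) = 1/(((2*(-68)/(-47) - 225575) + 839/419) + 211255) = 1/(((2*(-1/47)*(-68) - 225575) + 839/419) + 211255) = 1/(((136/47 - 225575) + 839/419) + 211255) = 1/((-10601889/47 + 839/419) + 211255) = 1/(-4442152058/19693 + 211255) = 1/(-281907343/19693) = -19693/281907343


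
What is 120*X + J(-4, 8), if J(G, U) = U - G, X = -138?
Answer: -16548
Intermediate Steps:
120*X + J(-4, 8) = 120*(-138) + (8 - 1*(-4)) = -16560 + (8 + 4) = -16560 + 12 = -16548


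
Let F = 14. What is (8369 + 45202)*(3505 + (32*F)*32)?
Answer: 955760211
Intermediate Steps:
(8369 + 45202)*(3505 + (32*F)*32) = (8369 + 45202)*(3505 + (32*14)*32) = 53571*(3505 + 448*32) = 53571*(3505 + 14336) = 53571*17841 = 955760211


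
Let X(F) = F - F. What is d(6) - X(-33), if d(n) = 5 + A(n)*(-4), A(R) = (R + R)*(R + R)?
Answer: -571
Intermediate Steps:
A(R) = 4*R² (A(R) = (2*R)*(2*R) = 4*R²)
X(F) = 0
d(n) = 5 - 16*n² (d(n) = 5 + (4*n²)*(-4) = 5 - 16*n²)
d(6) - X(-33) = (5 - 16*6²) - 1*0 = (5 - 16*36) + 0 = (5 - 576) + 0 = -571 + 0 = -571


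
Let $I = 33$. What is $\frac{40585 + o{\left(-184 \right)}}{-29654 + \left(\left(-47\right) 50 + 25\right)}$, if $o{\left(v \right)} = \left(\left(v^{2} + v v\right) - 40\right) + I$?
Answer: $- \frac{108290}{31979} \approx -3.3863$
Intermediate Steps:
$o{\left(v \right)} = -7 + 2 v^{2}$ ($o{\left(v \right)} = \left(\left(v^{2} + v v\right) - 40\right) + 33 = \left(\left(v^{2} + v^{2}\right) - 40\right) + 33 = \left(2 v^{2} - 40\right) + 33 = \left(-40 + 2 v^{2}\right) + 33 = -7 + 2 v^{2}$)
$\frac{40585 + o{\left(-184 \right)}}{-29654 + \left(\left(-47\right) 50 + 25\right)} = \frac{40585 - \left(7 - 2 \left(-184\right)^{2}\right)}{-29654 + \left(\left(-47\right) 50 + 25\right)} = \frac{40585 + \left(-7 + 2 \cdot 33856\right)}{-29654 + \left(-2350 + 25\right)} = \frac{40585 + \left(-7 + 67712\right)}{-29654 - 2325} = \frac{40585 + 67705}{-31979} = 108290 \left(- \frac{1}{31979}\right) = - \frac{108290}{31979}$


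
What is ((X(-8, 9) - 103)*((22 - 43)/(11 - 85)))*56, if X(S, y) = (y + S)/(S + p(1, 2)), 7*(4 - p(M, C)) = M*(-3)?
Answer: -1518216/925 ≈ -1641.3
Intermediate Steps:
p(M, C) = 4 + 3*M/7 (p(M, C) = 4 - M*(-3)/7 = 4 - (-3)*M/7 = 4 + 3*M/7)
X(S, y) = (S + y)/(31/7 + S) (X(S, y) = (y + S)/(S + (4 + (3/7)*1)) = (S + y)/(S + (4 + 3/7)) = (S + y)/(S + 31/7) = (S + y)/(31/7 + S))
((X(-8, 9) - 103)*((22 - 43)/(11 - 85)))*56 = ((7*(-8 + 9)/(31 + 7*(-8)) - 103)*((22 - 43)/(11 - 85)))*56 = ((7*1/(31 - 56) - 103)*(-21/(-74)))*56 = ((7*1/(-25) - 103)*(-21*(-1/74)))*56 = ((7*(-1/25)*1 - 103)*(21/74))*56 = ((-7/25 - 103)*(21/74))*56 = -2582/25*21/74*56 = -27111/925*56 = -1518216/925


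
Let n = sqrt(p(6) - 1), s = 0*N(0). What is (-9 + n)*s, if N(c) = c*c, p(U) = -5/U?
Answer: 0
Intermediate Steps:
N(c) = c**2
s = 0 (s = 0*0**2 = 0*0 = 0)
n = I*sqrt(66)/6 (n = sqrt(-5/6 - 1) = sqrt(-11/6) = I*sqrt(66)/6 ≈ 1.354*I)
(-9 + n)*s = (-9 + I*sqrt(66)/6)*0 = 0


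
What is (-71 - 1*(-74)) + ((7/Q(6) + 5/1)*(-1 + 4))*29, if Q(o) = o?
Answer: 1079/2 ≈ 539.50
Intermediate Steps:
(-71 - 1*(-74)) + ((7/Q(6) + 5/1)*(-1 + 4))*29 = (-71 - 1*(-74)) + ((7/6 + 5/1)*(-1 + 4))*29 = (-71 + 74) + ((7*(⅙) + 5*1)*3)*29 = 3 + ((7/6 + 5)*3)*29 = 3 + ((37/6)*3)*29 = 3 + (37/2)*29 = 3 + 1073/2 = 1079/2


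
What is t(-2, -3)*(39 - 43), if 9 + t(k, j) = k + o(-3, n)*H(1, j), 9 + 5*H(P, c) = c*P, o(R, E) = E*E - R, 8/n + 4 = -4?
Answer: 412/5 ≈ 82.400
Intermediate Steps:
n = -1 (n = 8/(-4 - 4) = 8/(-8) = 8*(-⅛) = -1)
o(R, E) = E² - R
H(P, c) = -9/5 + P*c/5 (H(P, c) = -9/5 + (c*P)/5 = -9/5 + (P*c)/5 = -9/5 + P*c/5)
t(k, j) = -81/5 + k + 4*j/5 (t(k, j) = -9 + (k + ((-1)² - 1*(-3))*(-9/5 + (⅕)*1*j)) = -9 + (k + (1 + 3)*(-9/5 + j/5)) = -9 + (k + 4*(-9/5 + j/5)) = -9 + (k + (-36/5 + 4*j/5)) = -9 + (-36/5 + k + 4*j/5) = -81/5 + k + 4*j/5)
t(-2, -3)*(39 - 43) = (-81/5 - 2 + (⅘)*(-3))*(39 - 43) = (-81/5 - 2 - 12/5)*(-4) = -103/5*(-4) = 412/5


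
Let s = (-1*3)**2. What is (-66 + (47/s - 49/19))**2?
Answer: 117375556/29241 ≈ 4014.1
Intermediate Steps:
s = 9 (s = (-3)**2 = 9)
(-66 + (47/s - 49/19))**2 = (-66 + (47/9 - 49/19))**2 = (-66 + 452/171)**2 = (-10834/171)**2 = 117375556/29241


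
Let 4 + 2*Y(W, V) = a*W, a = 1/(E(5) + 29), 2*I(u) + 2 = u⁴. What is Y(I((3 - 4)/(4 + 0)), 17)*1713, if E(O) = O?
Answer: -120154959/34816 ≈ -3451.1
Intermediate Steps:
I(u) = -1 + u⁴/2
a = 1/34 (a = 1/(5 + 29) = 1/34 ≈ 0.029412)
Y(W, V) = -2 + W/68 (Y(W, V) = -2 + (W/34)/2 = -2 + W/68)
Y(I((3 - 4)/(4 + 0)), 17)*1713 = (-2 + (-1 + ((3 - 4)/(4 + 0))⁴/2)/68)*1713 = (-2 + (-1 + (-1/4)⁴/2)/68)*1713 = (-2 + (-1 + (-1*¼)⁴/2)/68)*1713 = (-2 + (-1 + (-¼)⁴/2)/68)*1713 = (-2 + (-1 + (½)*(1/256))/68)*1713 = (-2 + (-1 + 1/512)/68)*1713 = (-2 + (1/68)*(-511/512))*1713 = (-2 - 511/34816)*1713 = -70143/34816*1713 = -120154959/34816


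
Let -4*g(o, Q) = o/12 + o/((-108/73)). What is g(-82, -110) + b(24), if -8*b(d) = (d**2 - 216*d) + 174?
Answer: 58547/108 ≈ 542.10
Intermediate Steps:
g(o, Q) = 4*o/27 (g(o, Q) = -(o/12 + o/((-108/73)))/4 = -(o*(1/12) + o/((-108*1/73)))/4 = -(o/12 + o/(-108/73))/4 = -(o/12 + o*(-73/108))/4 = -(o/12 - 73*o/108)/4 = -(-4)*o/27 = 4*o/27)
b(d) = -87/4 + 27*d - d**2/8 (b(d) = -((d**2 - 216*d) + 174)/8 = -(174 + d**2 - 216*d)/8 = -87/4 + 27*d - d**2/8)
g(-82, -110) + b(24) = (4/27)*(-82) + (-87/4 + 27*24 - 1/8*24**2) = -328/27 + (-87/4 + 648 - 1/8*576) = -328/27 + (-87/4 + 648 - 72) = -328/27 + 2217/4 = 58547/108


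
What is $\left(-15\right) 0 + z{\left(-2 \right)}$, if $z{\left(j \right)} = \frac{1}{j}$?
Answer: $- \frac{1}{2} \approx -0.5$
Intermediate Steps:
$\left(-15\right) 0 + z{\left(-2 \right)} = \left(-15\right) 0 + \frac{1}{-2} = 0 - \frac{1}{2} = - \frac{1}{2}$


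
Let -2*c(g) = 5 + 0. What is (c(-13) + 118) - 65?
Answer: 101/2 ≈ 50.500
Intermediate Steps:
c(g) = -5/2 (c(g) = -(5 + 0)/2 = -½*5 = -5/2)
(c(-13) + 118) - 65 = (-5/2 + 118) - 65 = 231/2 - 65 = 101/2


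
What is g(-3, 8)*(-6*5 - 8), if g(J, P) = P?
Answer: -304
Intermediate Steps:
g(-3, 8)*(-6*5 - 8) = 8*(-6*5 - 8) = 8*(-30 - 8) = 8*(-38) = -304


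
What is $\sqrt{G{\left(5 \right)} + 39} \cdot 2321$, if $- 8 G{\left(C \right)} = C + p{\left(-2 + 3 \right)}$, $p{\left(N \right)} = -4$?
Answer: $\frac{2321 \sqrt{622}}{4} \approx 14471.0$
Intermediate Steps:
$G{\left(C \right)} = \frac{1}{2} - \frac{C}{8}$ ($G{\left(C \right)} = - \frac{C - 4}{8} = - \frac{-4 + C}{8} = \frac{1}{2} - \frac{C}{8}$)
$\sqrt{G{\left(5 \right)} + 39} \cdot 2321 = \sqrt{\left(\frac{1}{2} - \frac{5}{8}\right) + 39} \cdot 2321 = \sqrt{- \frac{1}{8} + 39} \cdot 2321 = \sqrt{\frac{311}{8}} \cdot 2321 = \frac{\sqrt{622}}{4} \cdot 2321 = \frac{2321 \sqrt{622}}{4}$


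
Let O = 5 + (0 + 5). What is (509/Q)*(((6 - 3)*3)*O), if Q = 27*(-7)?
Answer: -5090/21 ≈ -242.38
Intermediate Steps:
Q = -189
O = 10 (O = 5 + 5 = 10)
(509/Q)*(((6 - 3)*3)*O) = (509/(-189))*(((6 - 3)*3)*10) = (509*(-1/189))*((3*3)*10) = -509*10/21 = -509/189*90 = -5090/21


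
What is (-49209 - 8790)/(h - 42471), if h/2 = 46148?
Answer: -57999/49825 ≈ -1.1641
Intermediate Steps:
h = 92296 (h = 2*46148 = 92296)
(-49209 - 8790)/(h - 42471) = (-49209 - 8790)/(92296 - 42471) = -57999/49825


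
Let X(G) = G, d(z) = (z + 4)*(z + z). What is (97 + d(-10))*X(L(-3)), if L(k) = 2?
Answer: 434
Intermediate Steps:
d(z) = 2*z*(4 + z) (d(z) = (4 + z)*(2*z) = 2*z*(4 + z))
(97 + d(-10))*X(L(-3)) = (97 + 2*(-10)*(4 - 10))*2 = (97 + 2*(-10)*(-6))*2 = (97 + 120)*2 = 217*2 = 434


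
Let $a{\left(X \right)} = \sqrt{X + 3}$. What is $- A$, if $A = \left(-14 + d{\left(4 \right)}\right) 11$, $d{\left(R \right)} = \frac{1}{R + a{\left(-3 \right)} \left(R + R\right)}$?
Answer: $\frac{605}{4} \approx 151.25$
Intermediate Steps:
$a{\left(X \right)} = \sqrt{3 + X}$
$d{\left(R \right)} = \frac{1}{R}$ ($d{\left(R \right)} = \frac{1}{R + \sqrt{3 - 3} \left(R + R\right)} = \frac{1}{R + \sqrt{0} \cdot 2 R} = \frac{1}{R + 0 \cdot 2 R} = \frac{1}{R + 0} = \frac{1}{R}$)
$A = - \frac{605}{4}$ ($A = \left(-14 + \frac{1}{4}\right) 11 = \left(- \frac{55}{4}\right) 11 = - \frac{605}{4} \approx -151.25$)
$- A = \left(-1\right) \left(- \frac{605}{4}\right) = \frac{605}{4}$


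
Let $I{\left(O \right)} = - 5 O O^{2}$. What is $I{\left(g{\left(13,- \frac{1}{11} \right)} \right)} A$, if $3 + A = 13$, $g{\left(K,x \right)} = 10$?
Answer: $-50000$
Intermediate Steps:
$I{\left(O \right)} = - 5 O^{3}$
$A = 10$ ($A = -3 + 13 = 10$)
$I{\left(g{\left(13,- \frac{1}{11} \right)} \right)} A = - 5 \cdot 10^{3} \cdot 10 = \left(-5\right) 1000 \cdot 10 = \left(-5000\right) 10 = -50000$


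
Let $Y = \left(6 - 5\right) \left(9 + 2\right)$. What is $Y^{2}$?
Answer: $121$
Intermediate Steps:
$Y = 11$ ($Y = 1 \cdot 11 = 11$)
$Y^{2} = 11^{2} = 121$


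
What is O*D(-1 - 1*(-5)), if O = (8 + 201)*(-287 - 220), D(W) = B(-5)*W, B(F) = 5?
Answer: -2119260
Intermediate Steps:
D(W) = 5*W
O = -105963 (O = 209*(-507) = -105963)
O*D(-1 - 1*(-5)) = -529815*(-1 - 1*(-5)) = -529815*(-1 + 5) = -529815*4 = -105963*20 = -2119260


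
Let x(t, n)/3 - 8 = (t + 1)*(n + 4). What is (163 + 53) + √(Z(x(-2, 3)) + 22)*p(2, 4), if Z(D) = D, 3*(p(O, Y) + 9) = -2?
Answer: 503/3 ≈ 167.67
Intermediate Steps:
x(t, n) = 24 + 3*(1 + t)*(4 + n) (x(t, n) = 24 + 3*((t + 1)*(n + 4)) = 24 + 3*((1 + t)*(4 + n)) = 24 + 3*(1 + t)*(4 + n))
p(O, Y) = -29/3 (p(O, Y) = -9 + (⅓)*(-2) = -9 - ⅔ = -29/3)
(163 + 53) + √(Z(x(-2, 3)) + 22)*p(2, 4) = (163 + 53) + √((36 + 3*3 + 12*(-2) + 3*3*(-2)) + 22)*(-29/3) = 216 + √((36 + 9 - 24 - 18) + 22)*(-29/3) = 216 + √(3 + 22)*(-29/3) = 216 + √25*(-29/3) = 216 + 5*(-29/3) = 216 - 145/3 = 503/3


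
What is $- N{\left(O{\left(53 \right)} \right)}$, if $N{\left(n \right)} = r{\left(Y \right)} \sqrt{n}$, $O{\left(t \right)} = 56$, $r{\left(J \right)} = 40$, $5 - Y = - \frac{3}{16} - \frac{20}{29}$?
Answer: $- 80 \sqrt{14} \approx -299.33$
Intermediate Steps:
$Y = \frac{2727}{464}$ ($Y = 5 - \left(- \frac{3}{16} - \frac{20}{29}\right) = 5 - - \frac{407}{464} = 5 + \frac{407}{464} = \frac{2727}{464} \approx 5.8772$)
$N{\left(n \right)} = 40 \sqrt{n}$
$- N{\left(O{\left(53 \right)} \right)} = - 40 \sqrt{56} = - 40 \cdot 2 \sqrt{14} = - 80 \sqrt{14}$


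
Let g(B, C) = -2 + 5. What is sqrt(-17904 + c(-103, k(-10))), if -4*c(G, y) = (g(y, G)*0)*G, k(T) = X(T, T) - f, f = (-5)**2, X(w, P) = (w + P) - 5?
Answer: 4*I*sqrt(1119) ≈ 133.81*I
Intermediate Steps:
g(B, C) = 3
X(w, P) = -5 + P + w (X(w, P) = (P + w) - 5 = -5 + P + w)
f = 25
k(T) = -30 + 2*T (k(T) = (-5 + T + T) - 1*25 = (-5 + 2*T) - 25 = -30 + 2*T)
c(G, y) = 0 (c(G, y) = -3*0*G/4 = -0*G = -1/4*0 = 0)
sqrt(-17904 + c(-103, k(-10))) = sqrt(-17904 + 0) = sqrt(-17904) = 4*I*sqrt(1119)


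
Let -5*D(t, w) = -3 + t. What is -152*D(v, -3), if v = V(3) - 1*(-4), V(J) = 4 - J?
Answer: 304/5 ≈ 60.800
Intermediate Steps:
v = 5 (v = (4 - 1*3) - 1*(-4) = (4 - 3) + 4 = 1 + 4 = 5)
D(t, w) = 3/5 - t/5 (D(t, w) = -(-3 + t)/5 = 3/5 - t/5)
-152*D(v, -3) = -152*(3/5 - 1/5*5) = -152*(3/5 - 1) = -152*(-2/5) = 304/5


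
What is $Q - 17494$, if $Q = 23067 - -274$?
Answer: $5847$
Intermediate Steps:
$Q = 23341$ ($Q = 23067 + 274 = 23341$)
$Q - 17494 = 23341 - 17494 = 5847$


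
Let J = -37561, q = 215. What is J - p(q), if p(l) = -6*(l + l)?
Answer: -34981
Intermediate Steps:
p(l) = -12*l
J - p(q) = -37561 - (-12)*215 = -37561 - 1*(-2580) = -37561 + 2580 = -34981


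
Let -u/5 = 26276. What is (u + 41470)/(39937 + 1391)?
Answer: -4995/2296 ≈ -2.1755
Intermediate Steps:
u = -131380 (u = -5*26276 = -131380)
(u + 41470)/(39937 + 1391) = (-131380 + 41470)/(39937 + 1391) = -89910/41328 = -89910*1/41328 = -4995/2296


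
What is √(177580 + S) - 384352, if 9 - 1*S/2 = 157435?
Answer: -384352 + 2*I*√34318 ≈ -3.8435e+5 + 370.5*I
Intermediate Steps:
S = -314852 (S = 18 - 2*157435 = 18 - 314870 = -314852)
√(177580 + S) - 384352 = √(177580 - 314852) - 384352 = √(-137272) - 384352 = 2*I*√34318 - 384352 = -384352 + 2*I*√34318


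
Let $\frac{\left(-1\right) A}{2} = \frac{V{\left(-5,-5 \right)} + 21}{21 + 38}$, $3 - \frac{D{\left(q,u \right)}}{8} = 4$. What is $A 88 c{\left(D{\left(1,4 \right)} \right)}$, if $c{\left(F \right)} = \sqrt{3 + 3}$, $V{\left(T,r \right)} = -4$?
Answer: $- \frac{2992 \sqrt{6}}{59} \approx -124.22$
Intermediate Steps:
$D{\left(q,u \right)} = -8$ ($D{\left(q,u \right)} = 24 - 32 = -8$)
$c{\left(F \right)} = \sqrt{6}$
$A = - \frac{34}{59}$ ($A = - 2 \frac{-4 + 21}{21 + 38} = - 2 \cdot \frac{17}{59} = - 2 \cdot 17 \cdot \frac{1}{59} = \left(-2\right) \frac{17}{59} = - \frac{34}{59} \approx -0.57627$)
$A 88 c{\left(D{\left(1,4 \right)} \right)} = \left(- \frac{34}{59}\right) 88 \sqrt{6} = - \frac{2992 \sqrt{6}}{59}$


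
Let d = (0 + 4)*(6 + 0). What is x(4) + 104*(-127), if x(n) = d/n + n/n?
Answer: -13201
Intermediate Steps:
d = 24 (d = 4*6 = 24)
x(n) = 1 + 24/n (x(n) = 24/n + n/n = 24/n + 1 = 1 + 24/n)
x(4) + 104*(-127) = (24 + 4)/4 + 104*(-127) = (1/4)*28 - 13208 = 7 - 13208 = -13201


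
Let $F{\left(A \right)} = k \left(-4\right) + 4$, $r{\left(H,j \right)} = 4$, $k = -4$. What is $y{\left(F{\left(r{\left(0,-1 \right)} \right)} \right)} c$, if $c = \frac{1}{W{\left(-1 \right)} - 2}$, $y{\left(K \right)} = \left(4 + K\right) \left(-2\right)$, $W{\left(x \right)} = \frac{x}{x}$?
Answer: $48$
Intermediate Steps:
$F{\left(A \right)} = 20$ ($F{\left(A \right)} = \left(-4\right) \left(-4\right) + 4 = 16 + 4 = 20$)
$W{\left(x \right)} = 1$
$y{\left(K \right)} = -8 - 2 K$
$c = -1$ ($c = \frac{1}{1 - 2} = \frac{1}{-1} = -1$)
$y{\left(F{\left(r{\left(0,-1 \right)} \right)} \right)} c = \left(-8 - 40\right) \left(-1\right) = \left(-48\right) \left(-1\right) = 48$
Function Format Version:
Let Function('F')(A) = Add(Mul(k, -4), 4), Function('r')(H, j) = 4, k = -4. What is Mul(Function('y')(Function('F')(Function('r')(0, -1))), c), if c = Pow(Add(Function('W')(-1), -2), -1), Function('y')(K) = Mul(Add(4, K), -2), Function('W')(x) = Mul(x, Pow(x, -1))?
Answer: 48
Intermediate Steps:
Function('F')(A) = 20 (Function('F')(A) = Add(Mul(-4, -4), 4) = Add(16, 4) = 20)
Function('W')(x) = 1
Function('y')(K) = Add(-8, Mul(-2, K))
c = -1 (c = Pow(Add(1, -2), -1) = Pow(-1, -1) = -1)
Mul(Function('y')(Function('F')(Function('r')(0, -1))), c) = Mul(Add(-8, Mul(-2, 20)), -1) = Mul(Add(-8, -40), -1) = Mul(-48, -1) = 48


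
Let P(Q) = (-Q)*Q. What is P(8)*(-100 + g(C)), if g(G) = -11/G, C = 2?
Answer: 6752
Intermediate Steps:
P(Q) = -Q²
P(8)*(-100 + g(C)) = (-1*8²)*(-100 - 11/2) = (-1*64)*(-100 - 11*½) = -64*(-100 - 11/2) = -64*(-211/2) = 6752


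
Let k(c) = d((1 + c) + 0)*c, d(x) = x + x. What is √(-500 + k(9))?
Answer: 8*I*√5 ≈ 17.889*I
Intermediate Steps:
d(x) = 2*x
k(c) = c*(2 + 2*c) (k(c) = (2*((1 + c) + 0))*c = (2*(1 + c))*c = (2 + 2*c)*c = c*(2 + 2*c))
√(-500 + k(9)) = √(-500 + 2*9*(1 + 9)) = √(-500 + 2*9*10) = √(-500 + 180) = √(-320) = 8*I*√5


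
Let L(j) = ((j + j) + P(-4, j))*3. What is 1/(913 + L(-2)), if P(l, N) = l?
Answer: 1/889 ≈ 0.0011249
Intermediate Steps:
L(j) = -12 + 6*j (L(j) = ((j + j) - 4)*3 = (2*j - 4)*3 = (-4 + 2*j)*3 = -12 + 6*j)
1/(913 + L(-2)) = 1/(913 + (-12 + 6*(-2))) = 1/(913 + (-12 - 12)) = 1/(913 - 24) = 1/889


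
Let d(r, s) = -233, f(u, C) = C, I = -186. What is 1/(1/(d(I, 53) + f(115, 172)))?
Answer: -61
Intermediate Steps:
1/(1/(d(I, 53) + f(115, 172))) = 1/(1/(-233 + 172)) = 1/(1/(-61)) = 1/(-1/61) = -61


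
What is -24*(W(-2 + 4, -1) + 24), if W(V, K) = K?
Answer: -552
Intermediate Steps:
-24*(W(-2 + 4, -1) + 24) = -24*(-1 + 24) = -24*23 = -552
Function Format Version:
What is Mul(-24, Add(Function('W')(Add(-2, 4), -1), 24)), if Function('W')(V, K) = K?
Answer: -552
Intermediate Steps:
Mul(-24, Add(Function('W')(Add(-2, 4), -1), 24)) = Mul(-24, Add(-1, 24)) = Mul(-24, 23) = -552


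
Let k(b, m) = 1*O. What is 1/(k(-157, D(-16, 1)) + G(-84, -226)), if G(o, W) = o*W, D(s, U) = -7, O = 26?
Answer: 1/19010 ≈ 5.2604e-5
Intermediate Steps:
k(b, m) = 26 (k(b, m) = 1*26 = 26)
G(o, W) = W*o
1/(k(-157, D(-16, 1)) + G(-84, -226)) = 1/(26 - 226*(-84)) = 1/(26 + 18984) = 1/19010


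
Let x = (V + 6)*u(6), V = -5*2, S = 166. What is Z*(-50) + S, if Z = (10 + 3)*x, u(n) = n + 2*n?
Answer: 46966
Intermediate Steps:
u(n) = 3*n
V = -10
x = -72 (x = (-10 + 6)*(3*6) = -4*18 = -72)
Z = -936 (Z = (10 + 3)*(-72) = 13*(-72) = -936)
Z*(-50) + S = -936*(-50) + 166 = 46800 + 166 = 46966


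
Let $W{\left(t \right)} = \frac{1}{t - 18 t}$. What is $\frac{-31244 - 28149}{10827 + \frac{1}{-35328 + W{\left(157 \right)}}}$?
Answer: $- \frac{5600191687169}{1020882515422} \approx -5.4856$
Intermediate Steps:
$W{\left(t \right)} = - \frac{1}{17 t}$ ($W{\left(t \right)} = \frac{1}{\left(-17\right) t} = - \frac{1}{17 t}$)
$\frac{-31244 - 28149}{10827 + \frac{1}{-35328 + W{\left(157 \right)}}} = \frac{-31244 - 28149}{10827 + \frac{1}{-35328 - \frac{1}{17 \cdot 157}}} = - \frac{59393}{10827 + \frac{1}{-35328 - \frac{1}{2669}}} = - \frac{59393}{10827 + \frac{1}{- \frac{94290433}{2669}}} = - \frac{59393}{10827 - \frac{2669}{94290433}} = - \frac{59393}{\frac{1020882515422}{94290433}} = \left(-59393\right) \frac{94290433}{1020882515422} = - \frac{5600191687169}{1020882515422}$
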